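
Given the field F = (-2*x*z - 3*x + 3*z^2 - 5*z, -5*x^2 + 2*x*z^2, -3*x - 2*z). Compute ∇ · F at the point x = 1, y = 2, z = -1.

-3

∂F₁/∂x = -2*z - 3
∂F₂/∂y = 0
∂F₃/∂z = -2
∇·F = -2*z - 5
At (1, 2, -1): -3.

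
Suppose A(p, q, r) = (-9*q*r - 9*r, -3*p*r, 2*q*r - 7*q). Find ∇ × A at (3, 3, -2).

(-2, -36, -12)

(∇×A)₁ = ∂A₃/∂q − ∂A₂/∂r = 3*p + 2*r - 7
(∇×A)₂ = ∂A₁/∂r − ∂A₃/∂p = -9*q - 9
(∇×A)₃ = ∂A₂/∂p − ∂A₁/∂q = 6*r
∇×A = (3*p + 2*r - 7, -9*q - 9, 6*r)
At (3, 3, -2): (-2, -36, -12).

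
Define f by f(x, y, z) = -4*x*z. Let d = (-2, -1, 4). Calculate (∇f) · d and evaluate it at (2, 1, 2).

∂f/∂x = -4*z
∂f/∂y = 0
∂f/∂z = -4*x
∇f at (2, 1, 2) = (-8, 0, -8)
∇f · d = (-8)(-2) + (0)(-1) + (-8)(4) = -16

-16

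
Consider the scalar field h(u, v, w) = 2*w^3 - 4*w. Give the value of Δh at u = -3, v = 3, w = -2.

∂²h/∂u² = 0
∂²h/∂v² = 0
∂²h/∂w² = 12*w
∇²h = 12*w
At (-3, 3, -2): -24.

-24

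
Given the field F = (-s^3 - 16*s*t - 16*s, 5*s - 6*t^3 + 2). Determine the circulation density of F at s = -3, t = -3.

-43

∂F₂/∂s = 5
∂F₁/∂t = -16*s
Scalar curl = 16*s + 5
At (-3, -3): -43.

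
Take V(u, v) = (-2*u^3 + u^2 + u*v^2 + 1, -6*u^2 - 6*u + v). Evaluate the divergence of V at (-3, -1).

-58

∂V₁/∂u = -6*u^2 + 2*u + v^2
∂V₂/∂v = 1
∇·V = -6*u^2 + 2*u + v^2 + 1
At (-3, -1): -58.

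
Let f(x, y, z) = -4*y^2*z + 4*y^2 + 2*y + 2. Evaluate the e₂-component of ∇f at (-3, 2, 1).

2

(∇f)_2 = ∂f/∂y = -8*y*z + 8*y + 2
At (-3, 2, 1): 2.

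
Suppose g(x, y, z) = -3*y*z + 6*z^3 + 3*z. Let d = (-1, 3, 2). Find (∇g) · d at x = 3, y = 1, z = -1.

∂g/∂x = 0
∂g/∂y = -3*z
∂g/∂z = -3*y + 18*z^2 + 3
∇g at (3, 1, -1) = (0, 3, 18)
∇g · d = (0)(-1) + (3)(3) + (18)(2) = 45

45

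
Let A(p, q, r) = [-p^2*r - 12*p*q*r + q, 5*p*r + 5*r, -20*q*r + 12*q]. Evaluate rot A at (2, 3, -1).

(∇×A)₁ = ∂A₃/∂q − ∂A₂/∂r = -5*p - 20*r + 7
(∇×A)₂ = ∂A₁/∂r − ∂A₃/∂p = -p^2 - 12*p*q
(∇×A)₃ = ∂A₂/∂p − ∂A₁/∂q = 12*p*r + 5*r - 1
∇×A = (-5*p - 20*r + 7, -p^2 - 12*p*q, 12*p*r + 5*r - 1)
At (2, 3, -1): (17, -76, -30).

(17, -76, -30)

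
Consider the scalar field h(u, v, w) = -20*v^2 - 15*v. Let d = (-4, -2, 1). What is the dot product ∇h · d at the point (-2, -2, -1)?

-130

∂h/∂u = 0
∂h/∂v = -40*v - 15
∂h/∂w = 0
∇h at (-2, -2, -1) = (0, 65, 0)
∇h · d = (0)(-4) + (65)(-2) + (0)(1) = -130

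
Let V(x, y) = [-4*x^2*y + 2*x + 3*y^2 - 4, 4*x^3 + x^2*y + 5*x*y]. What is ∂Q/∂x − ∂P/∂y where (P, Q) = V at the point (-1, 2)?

∂V₂/∂x = 12*x^2 + 2*x*y + 5*y
∂V₁/∂y = -4*x^2 + 6*y
Scalar curl = 16*x^2 + 2*x*y - y
At (-1, 2): 10.

10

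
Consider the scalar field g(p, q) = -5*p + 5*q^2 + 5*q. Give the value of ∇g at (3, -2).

∂g/∂p = -5
∂g/∂q = 10*q + 5
∇g = (-5, 10*q + 5)
At (3, -2): (-5, -15).

(-5, -15)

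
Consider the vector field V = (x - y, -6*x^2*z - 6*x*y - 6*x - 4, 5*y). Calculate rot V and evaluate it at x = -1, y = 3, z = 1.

(11, 0, -11)

(∇×V)₁ = ∂V₃/∂y − ∂V₂/∂z = 6*x^2 + 5
(∇×V)₂ = ∂V₁/∂z − ∂V₃/∂x = 0
(∇×V)₃ = ∂V₂/∂x − ∂V₁/∂y = -12*x*z - 6*y - 5
∇×V = (6*x^2 + 5, 0, -12*x*z - 6*y - 5)
At (-1, 3, 1): (11, 0, -11).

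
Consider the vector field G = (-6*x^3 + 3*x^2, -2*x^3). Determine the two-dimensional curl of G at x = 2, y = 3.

∂G₂/∂x = -6*x^2
∂G₁/∂y = 0
Scalar curl = -6*x^2
At (2, 3): -24.

-24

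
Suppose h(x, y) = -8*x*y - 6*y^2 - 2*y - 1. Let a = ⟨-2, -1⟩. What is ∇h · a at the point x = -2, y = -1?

∂h/∂x = -8*y
∂h/∂y = -8*x - 12*y - 2
∇h at (-2, -1) = (8, 26)
∇h · a = (8)(-2) + (26)(-1) = -42

-42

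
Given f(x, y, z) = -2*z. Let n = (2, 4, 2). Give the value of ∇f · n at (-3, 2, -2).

∂f/∂x = 0
∂f/∂y = 0
∂f/∂z = -2
∇f at (-3, 2, -2) = (0, 0, -2)
∇f · n = (0)(2) + (0)(4) + (-2)(2) = -4

-4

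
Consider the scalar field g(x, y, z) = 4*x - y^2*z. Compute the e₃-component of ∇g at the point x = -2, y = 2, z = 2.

-4

(∇g)_3 = ∂g/∂z = -y^2
At (-2, 2, 2): -4.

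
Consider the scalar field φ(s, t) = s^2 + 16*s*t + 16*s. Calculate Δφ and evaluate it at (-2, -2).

∂²φ/∂s² = 2
∂²φ/∂t² = 0
∇²φ = 2
At (-2, -2): 2.

2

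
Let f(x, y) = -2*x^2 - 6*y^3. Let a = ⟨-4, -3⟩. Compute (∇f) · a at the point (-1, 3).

470

∂f/∂x = -4*x
∂f/∂y = -18*y^2
∇f at (-1, 3) = (4, -162)
∇f · a = (4)(-4) + (-162)(-3) = 470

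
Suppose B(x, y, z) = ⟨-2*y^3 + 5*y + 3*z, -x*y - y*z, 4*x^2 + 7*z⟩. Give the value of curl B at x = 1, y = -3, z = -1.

(-3, -5, 52)

(∇×B)₁ = ∂B₃/∂y − ∂B₂/∂z = y
(∇×B)₂ = ∂B₁/∂z − ∂B₃/∂x = -8*x + 3
(∇×B)₃ = ∂B₂/∂x − ∂B₁/∂y = 6*y^2 - y - 5
∇×B = (y, -8*x + 3, 6*y^2 - y - 5)
At (1, -3, -1): (-3, -5, 52).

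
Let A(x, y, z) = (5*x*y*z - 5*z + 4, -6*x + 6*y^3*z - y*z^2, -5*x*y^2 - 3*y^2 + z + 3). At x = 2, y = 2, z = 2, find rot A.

(∇×A)₁ = ∂A₃/∂y − ∂A₂/∂z = -10*x*y - 6*y^3 + 2*y*z - 6*y
(∇×A)₂ = ∂A₁/∂z − ∂A₃/∂x = 5*x*y + 5*y^2 - 5
(∇×A)₃ = ∂A₂/∂x − ∂A₁/∂y = -5*x*z - 6
∇×A = (-10*x*y - 6*y^3 + 2*y*z - 6*y, 5*x*y + 5*y^2 - 5, -5*x*z - 6)
At (2, 2, 2): (-92, 35, -26).

(-92, 35, -26)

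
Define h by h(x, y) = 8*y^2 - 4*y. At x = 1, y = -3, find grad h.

(0, -52)

∂h/∂x = 0
∂h/∂y = 16*y - 4
∇h = (0, 16*y - 4)
At (1, -3): (0, -52).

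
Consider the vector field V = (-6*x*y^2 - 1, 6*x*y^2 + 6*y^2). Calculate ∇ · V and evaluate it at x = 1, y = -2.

-72

∂V₁/∂x = -6*y^2
∂V₂/∂y = 12*x*y + 12*y
∇·V = 12*x*y - 6*y^2 + 12*y
At (1, -2): -72.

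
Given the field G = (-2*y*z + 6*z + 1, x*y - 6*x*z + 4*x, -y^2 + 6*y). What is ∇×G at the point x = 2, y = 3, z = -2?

(12, 0, 15)

(∇×G)₁ = ∂G₃/∂y − ∂G₂/∂z = 6*x - 2*y + 6
(∇×G)₂ = ∂G₁/∂z − ∂G₃/∂x = -2*y + 6
(∇×G)₃ = ∂G₂/∂x − ∂G₁/∂y = y - 4*z + 4
∇×G = (6*x - 2*y + 6, -2*y + 6, y - 4*z + 4)
At (2, 3, -2): (12, 0, 15).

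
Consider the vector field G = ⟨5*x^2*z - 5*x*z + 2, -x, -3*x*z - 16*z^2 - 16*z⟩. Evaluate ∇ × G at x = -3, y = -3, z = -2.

(∇×G)₁ = ∂G₃/∂y − ∂G₂/∂z = 0
(∇×G)₂ = ∂G₁/∂z − ∂G₃/∂x = 5*x^2 - 5*x + 3*z
(∇×G)₃ = ∂G₂/∂x − ∂G₁/∂y = -1
∇×G = (0, 5*x^2 - 5*x + 3*z, -1)
At (-3, -3, -2): (0, 54, -1).

(0, 54, -1)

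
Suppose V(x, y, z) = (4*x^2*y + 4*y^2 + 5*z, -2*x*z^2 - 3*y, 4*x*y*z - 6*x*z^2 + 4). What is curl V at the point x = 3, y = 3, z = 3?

(72, 23, -78)

(∇×V)₁ = ∂V₃/∂y − ∂V₂/∂z = 8*x*z
(∇×V)₂ = ∂V₁/∂z − ∂V₃/∂x = -4*y*z + 6*z^2 + 5
(∇×V)₃ = ∂V₂/∂x − ∂V₁/∂y = -4*x^2 - 8*y - 2*z^2
∇×V = (8*x*z, -4*y*z + 6*z^2 + 5, -4*x^2 - 8*y - 2*z^2)
At (3, 3, 3): (72, 23, -78).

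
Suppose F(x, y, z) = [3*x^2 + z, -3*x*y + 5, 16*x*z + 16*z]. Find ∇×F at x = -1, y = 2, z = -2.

(∇×F)₁ = ∂F₃/∂y − ∂F₂/∂z = 0
(∇×F)₂ = ∂F₁/∂z − ∂F₃/∂x = -16*z + 1
(∇×F)₃ = ∂F₂/∂x − ∂F₁/∂y = -3*y
∇×F = (0, -16*z + 1, -3*y)
At (-1, 2, -2): (0, 33, -6).

(0, 33, -6)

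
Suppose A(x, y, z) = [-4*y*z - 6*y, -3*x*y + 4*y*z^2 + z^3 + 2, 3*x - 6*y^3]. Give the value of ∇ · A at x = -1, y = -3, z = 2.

∂A₁/∂x = 0
∂A₂/∂y = -3*x + 4*z^2
∂A₃/∂z = 0
∇·A = -3*x + 4*z^2
At (-1, -3, 2): 19.

19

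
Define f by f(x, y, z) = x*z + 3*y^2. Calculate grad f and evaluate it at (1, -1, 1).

(1, -6, 1)

∂f/∂x = z
∂f/∂y = 6*y
∂f/∂z = x
∇f = (z, 6*y, x)
At (1, -1, 1): (1, -6, 1).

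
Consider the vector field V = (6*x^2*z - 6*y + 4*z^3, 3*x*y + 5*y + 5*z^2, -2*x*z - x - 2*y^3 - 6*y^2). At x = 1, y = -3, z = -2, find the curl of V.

(∇×V)₁ = ∂V₃/∂y − ∂V₂/∂z = -6*y^2 - 12*y - 10*z
(∇×V)₂ = ∂V₁/∂z − ∂V₃/∂x = 6*x^2 + 12*z^2 + 2*z + 1
(∇×V)₃ = ∂V₂/∂x − ∂V₁/∂y = 3*y + 6
∇×V = (-6*y^2 - 12*y - 10*z, 6*x^2 + 12*z^2 + 2*z + 1, 3*y + 6)
At (1, -3, -2): (2, 51, -3).

(2, 51, -3)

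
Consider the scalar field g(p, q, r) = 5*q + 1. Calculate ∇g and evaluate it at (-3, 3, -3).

∂g/∂p = 0
∂g/∂q = 5
∂g/∂r = 0
∇g = (0, 5, 0)
At (-3, 3, -3): (0, 5, 0).

(0, 5, 0)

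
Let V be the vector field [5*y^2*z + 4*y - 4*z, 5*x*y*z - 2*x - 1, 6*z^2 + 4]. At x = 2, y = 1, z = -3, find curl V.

(∇×V)₁ = ∂V₃/∂y − ∂V₂/∂z = -5*x*y
(∇×V)₂ = ∂V₁/∂z − ∂V₃/∂x = 5*y^2 - 4
(∇×V)₃ = ∂V₂/∂x − ∂V₁/∂y = -5*y*z - 6
∇×V = (-5*x*y, 5*y^2 - 4, -5*y*z - 6)
At (2, 1, -3): (-10, 1, 9).

(-10, 1, 9)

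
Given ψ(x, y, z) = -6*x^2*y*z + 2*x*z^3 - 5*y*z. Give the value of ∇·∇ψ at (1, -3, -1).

-48

∂²ψ/∂x² = -12*y*z
∂²ψ/∂y² = 0
∂²ψ/∂z² = 12*x*z
∇²ψ = 12*x*z - 12*y*z
At (1, -3, -1): -48.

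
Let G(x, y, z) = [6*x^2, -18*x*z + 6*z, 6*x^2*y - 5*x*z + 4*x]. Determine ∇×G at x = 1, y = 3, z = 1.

(∇×G)₁ = ∂G₃/∂y − ∂G₂/∂z = 6*x^2 + 18*x - 6
(∇×G)₂ = ∂G₁/∂z − ∂G₃/∂x = -12*x*y + 5*z - 4
(∇×G)₃ = ∂G₂/∂x − ∂G₁/∂y = -18*z
∇×G = (6*x^2 + 18*x - 6, -12*x*y + 5*z - 4, -18*z)
At (1, 3, 1): (18, -35, -18).

(18, -35, -18)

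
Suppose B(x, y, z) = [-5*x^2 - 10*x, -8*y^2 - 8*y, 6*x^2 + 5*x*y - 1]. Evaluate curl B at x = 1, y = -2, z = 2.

(∇×B)₁ = ∂B₃/∂y − ∂B₂/∂z = 5*x
(∇×B)₂ = ∂B₁/∂z − ∂B₃/∂x = -12*x - 5*y
(∇×B)₃ = ∂B₂/∂x − ∂B₁/∂y = 0
∇×B = (5*x, -12*x - 5*y, 0)
At (1, -2, 2): (5, -2, 0).

(5, -2, 0)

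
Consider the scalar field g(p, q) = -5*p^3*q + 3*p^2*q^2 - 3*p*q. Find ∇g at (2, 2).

(-78, 2)

∂g/∂p = -15*p^2*q + 6*p*q^2 - 3*q
∂g/∂q = -5*p^3 + 6*p^2*q - 3*p
∇g = (-15*p^2*q + 6*p*q^2 - 3*q, -5*p^3 + 6*p^2*q - 3*p)
At (2, 2): (-78, 2).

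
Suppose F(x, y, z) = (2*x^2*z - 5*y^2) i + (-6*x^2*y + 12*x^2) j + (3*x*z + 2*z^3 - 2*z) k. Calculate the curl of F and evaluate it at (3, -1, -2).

(∇×F)₁ = ∂F₃/∂y − ∂F₂/∂z = 0
(∇×F)₂ = ∂F₁/∂z − ∂F₃/∂x = 2*x^2 - 3*z
(∇×F)₃ = ∂F₂/∂x − ∂F₁/∂y = -12*x*y + 24*x + 10*y
∇×F = (0, 2*x^2 - 3*z, -12*x*y + 24*x + 10*y)
At (3, -1, -2): (0, 24, 98).

(0, 24, 98)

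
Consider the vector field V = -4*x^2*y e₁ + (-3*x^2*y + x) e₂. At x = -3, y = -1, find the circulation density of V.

19

∂V₂/∂x = -6*x*y + 1
∂V₁/∂y = -4*x^2
Scalar curl = 4*x^2 - 6*x*y + 1
At (-3, -1): 19.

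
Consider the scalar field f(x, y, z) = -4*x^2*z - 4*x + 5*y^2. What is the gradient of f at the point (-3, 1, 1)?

(20, 10, -36)

∂f/∂x = -8*x*z - 4
∂f/∂y = 10*y
∂f/∂z = -4*x^2
∇f = (-8*x*z - 4, 10*y, -4*x^2)
At (-3, 1, 1): (20, 10, -36).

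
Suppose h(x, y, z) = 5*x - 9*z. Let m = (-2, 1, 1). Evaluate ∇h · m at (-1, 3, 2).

∂h/∂x = 5
∂h/∂y = 0
∂h/∂z = -9
∇h at (-1, 3, 2) = (5, 0, -9)
∇h · m = (5)(-2) + (0)(1) + (-9)(1) = -19

-19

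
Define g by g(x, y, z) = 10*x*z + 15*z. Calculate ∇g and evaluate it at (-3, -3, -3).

∂g/∂x = 10*z
∂g/∂y = 0
∂g/∂z = 10*x + 15
∇g = (10*z, 0, 10*x + 15)
At (-3, -3, -3): (-30, 0, -15).

(-30, 0, -15)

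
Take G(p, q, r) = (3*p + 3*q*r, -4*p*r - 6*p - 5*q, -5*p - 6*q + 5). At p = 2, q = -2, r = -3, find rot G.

(∇×G)₁ = ∂G₃/∂q − ∂G₂/∂r = 4*p - 6
(∇×G)₂ = ∂G₁/∂r − ∂G₃/∂p = 3*q + 5
(∇×G)₃ = ∂G₂/∂p − ∂G₁/∂q = -7*r - 6
∇×G = (4*p - 6, 3*q + 5, -7*r - 6)
At (2, -2, -3): (2, -1, 15).

(2, -1, 15)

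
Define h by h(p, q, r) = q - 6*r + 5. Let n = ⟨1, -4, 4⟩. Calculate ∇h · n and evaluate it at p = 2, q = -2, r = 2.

-28

∂h/∂p = 0
∂h/∂q = 1
∂h/∂r = -6
∇h at (2, -2, 2) = (0, 1, -6)
∇h · n = (0)(1) + (1)(-4) + (-6)(4) = -28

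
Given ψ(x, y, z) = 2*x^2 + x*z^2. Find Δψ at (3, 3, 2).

∂²ψ/∂x² = 4
∂²ψ/∂y² = 0
∂²ψ/∂z² = 2*x
∇²ψ = 2*x + 4
At (3, 3, 2): 10.

10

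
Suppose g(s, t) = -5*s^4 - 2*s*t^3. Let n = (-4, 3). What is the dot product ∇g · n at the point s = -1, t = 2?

∂g/∂s = -20*s^3 - 2*t^3
∂g/∂t = -6*s*t^2
∇g at (-1, 2) = (4, 24)
∇g · n = (4)(-4) + (24)(3) = 56

56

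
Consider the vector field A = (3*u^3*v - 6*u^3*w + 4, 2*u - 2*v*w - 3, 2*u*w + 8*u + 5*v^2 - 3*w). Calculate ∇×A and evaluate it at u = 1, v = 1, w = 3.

(∇×A)₁ = ∂A₃/∂v − ∂A₂/∂w = 12*v
(∇×A)₂ = ∂A₁/∂w − ∂A₃/∂u = -6*u^3 - 2*w - 8
(∇×A)₃ = ∂A₂/∂u − ∂A₁/∂v = -3*u^3 + 2
∇×A = (12*v, -6*u^3 - 2*w - 8, -3*u^3 + 2)
At (1, 1, 3): (12, -20, -1).

(12, -20, -1)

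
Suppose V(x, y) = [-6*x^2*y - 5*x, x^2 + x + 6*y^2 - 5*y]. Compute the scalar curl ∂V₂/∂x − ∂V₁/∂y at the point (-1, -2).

5

∂V₂/∂x = 2*x + 1
∂V₁/∂y = -6*x^2
Scalar curl = 6*x^2 + 2*x + 1
At (-1, -2): 5.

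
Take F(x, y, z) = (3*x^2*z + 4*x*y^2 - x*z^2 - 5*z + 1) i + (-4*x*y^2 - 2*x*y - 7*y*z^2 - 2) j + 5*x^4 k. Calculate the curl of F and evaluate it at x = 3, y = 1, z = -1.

(∇×F)₁ = ∂F₃/∂y − ∂F₂/∂z = 14*y*z
(∇×F)₂ = ∂F₁/∂z − ∂F₃/∂x = -20*x^3 + 3*x^2 - 2*x*z - 5
(∇×F)₃ = ∂F₂/∂x − ∂F₁/∂y = -8*x*y - 4*y^2 - 2*y
∇×F = (14*y*z, -20*x^3 + 3*x^2 - 2*x*z - 5, -8*x*y - 4*y^2 - 2*y)
At (3, 1, -1): (-14, -512, -30).

(-14, -512, -30)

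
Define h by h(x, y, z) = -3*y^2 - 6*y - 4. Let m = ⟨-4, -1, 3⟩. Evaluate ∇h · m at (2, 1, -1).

12

∂h/∂x = 0
∂h/∂y = -6*y - 6
∂h/∂z = 0
∇h at (2, 1, -1) = (0, -12, 0)
∇h · m = (0)(-4) + (-12)(-1) + (0)(3) = 12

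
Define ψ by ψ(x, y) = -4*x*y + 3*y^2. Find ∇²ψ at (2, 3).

6

∂²ψ/∂x² = 0
∂²ψ/∂y² = 6
∇²ψ = 6
At (2, 3): 6.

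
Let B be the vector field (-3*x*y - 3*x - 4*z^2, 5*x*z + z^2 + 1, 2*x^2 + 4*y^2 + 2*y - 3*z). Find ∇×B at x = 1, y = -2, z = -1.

(-17, 4, -2)

(∇×B)₁ = ∂B₃/∂y − ∂B₂/∂z = -5*x + 8*y - 2*z + 2
(∇×B)₂ = ∂B₁/∂z − ∂B₃/∂x = -4*x - 8*z
(∇×B)₃ = ∂B₂/∂x − ∂B₁/∂y = 3*x + 5*z
∇×B = (-5*x + 8*y - 2*z + 2, -4*x - 8*z, 3*x + 5*z)
At (1, -2, -1): (-17, 4, -2).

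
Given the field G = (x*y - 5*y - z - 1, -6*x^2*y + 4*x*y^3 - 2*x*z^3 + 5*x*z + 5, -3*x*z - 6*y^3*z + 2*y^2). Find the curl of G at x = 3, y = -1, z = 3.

(∇×G)₁ = ∂G₃/∂y − ∂G₂/∂z = 6*x*z^2 - 5*x - 18*y^2*z + 4*y
(∇×G)₂ = ∂G₁/∂z − ∂G₃/∂x = 3*z - 1
(∇×G)₃ = ∂G₂/∂x − ∂G₁/∂y = -12*x*y - x + 4*y^3 - 2*z^3 + 5*z + 5
∇×G = (6*x*z^2 - 5*x - 18*y^2*z + 4*y, 3*z - 1, -12*x*y - x + 4*y^3 - 2*z^3 + 5*z + 5)
At (3, -1, 3): (89, 8, -5).

(89, 8, -5)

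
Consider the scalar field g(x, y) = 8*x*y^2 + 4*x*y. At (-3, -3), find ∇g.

∂g/∂x = 8*y^2 + 4*y
∂g/∂y = 16*x*y + 4*x
∇g = (8*y^2 + 4*y, 16*x*y + 4*x)
At (-3, -3): (60, 132).

(60, 132)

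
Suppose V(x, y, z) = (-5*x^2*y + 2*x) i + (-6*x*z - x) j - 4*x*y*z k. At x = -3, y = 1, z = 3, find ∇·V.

∂V₁/∂x = -10*x*y + 2
∂V₂/∂y = 0
∂V₃/∂z = -4*x*y
∇·V = -14*x*y + 2
At (-3, 1, 3): 44.

44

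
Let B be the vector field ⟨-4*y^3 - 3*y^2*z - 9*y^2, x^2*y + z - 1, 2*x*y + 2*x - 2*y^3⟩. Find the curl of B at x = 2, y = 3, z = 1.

(∇×B)₁ = ∂B₃/∂y − ∂B₂/∂z = 2*x - 6*y^2 - 1
(∇×B)₂ = ∂B₁/∂z − ∂B₃/∂x = -3*y^2 - 2*y - 2
(∇×B)₃ = ∂B₂/∂x − ∂B₁/∂y = 2*x*y + 12*y^2 + 6*y*z + 18*y
∇×B = (2*x - 6*y^2 - 1, -3*y^2 - 2*y - 2, 2*x*y + 12*y^2 + 6*y*z + 18*y)
At (2, 3, 1): (-51, -35, 192).

(-51, -35, 192)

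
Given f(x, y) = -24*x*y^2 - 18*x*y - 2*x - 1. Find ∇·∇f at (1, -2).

-48

∂²f/∂x² = 0
∂²f/∂y² = -48*x
∇²f = -48*x
At (1, -2): -48.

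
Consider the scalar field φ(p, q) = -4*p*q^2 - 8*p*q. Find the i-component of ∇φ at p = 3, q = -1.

4

(∇φ)_1 = ∂φ/∂p = -4*q^2 - 8*q
At (3, -1): 4.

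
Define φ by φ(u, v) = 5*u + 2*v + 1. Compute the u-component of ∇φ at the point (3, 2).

5

(∇φ)_1 = ∂φ/∂u = 5
At (3, 2): 5.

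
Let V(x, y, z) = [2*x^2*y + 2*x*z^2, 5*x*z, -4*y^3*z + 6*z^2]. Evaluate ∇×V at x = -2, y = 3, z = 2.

(∇×V)₁ = ∂V₃/∂y − ∂V₂/∂z = -5*x - 12*y^2*z
(∇×V)₂ = ∂V₁/∂z − ∂V₃/∂x = 4*x*z
(∇×V)₃ = ∂V₂/∂x − ∂V₁/∂y = -2*x^2 + 5*z
∇×V = (-5*x - 12*y^2*z, 4*x*z, -2*x^2 + 5*z)
At (-2, 3, 2): (-206, -16, 2).

(-206, -16, 2)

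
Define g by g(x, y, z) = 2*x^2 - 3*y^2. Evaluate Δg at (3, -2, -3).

-2

∂²g/∂x² = 4
∂²g/∂y² = -6
∂²g/∂z² = 0
∇²g = -2
At (3, -2, -3): -2.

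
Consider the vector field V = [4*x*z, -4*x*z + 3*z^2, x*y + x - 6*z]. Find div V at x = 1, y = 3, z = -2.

∂V₁/∂x = 4*z
∂V₂/∂y = 0
∂V₃/∂z = -6
∇·V = 4*z - 6
At (1, 3, -2): -14.

-14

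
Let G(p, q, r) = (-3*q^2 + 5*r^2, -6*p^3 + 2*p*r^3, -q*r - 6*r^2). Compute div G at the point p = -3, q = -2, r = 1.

-10

∂G₁/∂p = 0
∂G₂/∂q = 0
∂G₃/∂r = -q - 12*r
∇·G = -q - 12*r
At (-3, -2, 1): -10.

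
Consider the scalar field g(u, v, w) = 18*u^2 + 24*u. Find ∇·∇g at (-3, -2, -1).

∂²g/∂u² = 36
∂²g/∂v² = 0
∂²g/∂w² = 0
∇²g = 36
At (-3, -2, -1): 36.

36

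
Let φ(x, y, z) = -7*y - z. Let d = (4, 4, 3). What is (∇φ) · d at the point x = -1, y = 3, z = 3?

-31

∂φ/∂x = 0
∂φ/∂y = -7
∂φ/∂z = -1
∇φ at (-1, 3, 3) = (0, -7, -1)
∇φ · d = (0)(4) + (-7)(4) + (-1)(3) = -31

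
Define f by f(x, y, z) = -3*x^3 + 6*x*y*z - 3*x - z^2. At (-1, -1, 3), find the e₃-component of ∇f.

(∇f)_3 = ∂f/∂z = 6*x*y - 2*z
At (-1, -1, 3): 0.

0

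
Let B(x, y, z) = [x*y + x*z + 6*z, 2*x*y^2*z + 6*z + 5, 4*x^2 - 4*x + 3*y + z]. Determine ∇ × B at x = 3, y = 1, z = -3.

(-9, -11, -9)

(∇×B)₁ = ∂B₃/∂y − ∂B₂/∂z = -2*x*y^2 - 3
(∇×B)₂ = ∂B₁/∂z − ∂B₃/∂x = -7*x + 10
(∇×B)₃ = ∂B₂/∂x − ∂B₁/∂y = -x + 2*y^2*z
∇×B = (-2*x*y^2 - 3, -7*x + 10, -x + 2*y^2*z)
At (3, 1, -3): (-9, -11, -9).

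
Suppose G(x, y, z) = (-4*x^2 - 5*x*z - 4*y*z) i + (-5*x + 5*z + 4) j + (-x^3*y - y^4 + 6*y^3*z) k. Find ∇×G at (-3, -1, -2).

(∇×G)₁ = ∂G₃/∂y − ∂G₂/∂z = -x^3 - 4*y^3 + 18*y^2*z - 5
(∇×G)₂ = ∂G₁/∂z − ∂G₃/∂x = 3*x^2*y - 5*x - 4*y
(∇×G)₃ = ∂G₂/∂x − ∂G₁/∂y = 4*z - 5
∇×G = (-x^3 - 4*y^3 + 18*y^2*z - 5, 3*x^2*y - 5*x - 4*y, 4*z - 5)
At (-3, -1, -2): (-10, -8, -13).

(-10, -8, -13)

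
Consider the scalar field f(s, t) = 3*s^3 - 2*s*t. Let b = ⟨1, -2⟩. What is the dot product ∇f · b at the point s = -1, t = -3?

∂f/∂s = 9*s^2 - 2*t
∂f/∂t = -2*s
∇f at (-1, -3) = (15, 2)
∇f · b = (15)(1) + (2)(-2) = 11

11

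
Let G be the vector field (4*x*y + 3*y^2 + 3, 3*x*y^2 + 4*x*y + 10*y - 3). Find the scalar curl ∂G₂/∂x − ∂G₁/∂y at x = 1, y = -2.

12

∂G₂/∂x = 3*y^2 + 4*y
∂G₁/∂y = 4*x + 6*y
Scalar curl = -4*x + 3*y^2 - 2*y
At (1, -2): 12.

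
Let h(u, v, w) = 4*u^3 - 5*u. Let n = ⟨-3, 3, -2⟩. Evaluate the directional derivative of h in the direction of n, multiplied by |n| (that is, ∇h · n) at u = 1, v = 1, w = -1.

-21

∂h/∂u = 12*u^2 - 5
∂h/∂v = 0
∂h/∂w = 0
∇h at (1, 1, -1) = (7, 0, 0)
∇h · n = (7)(-3) + (0)(3) + (0)(-2) = -21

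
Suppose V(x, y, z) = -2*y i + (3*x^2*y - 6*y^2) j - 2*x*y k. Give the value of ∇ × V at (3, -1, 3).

(∇×V)₁ = ∂V₃/∂y − ∂V₂/∂z = -2*x
(∇×V)₂ = ∂V₁/∂z − ∂V₃/∂x = 2*y
(∇×V)₃ = ∂V₂/∂x − ∂V₁/∂y = 6*x*y + 2
∇×V = (-2*x, 2*y, 6*x*y + 2)
At (3, -1, 3): (-6, -2, -16).

(-6, -2, -16)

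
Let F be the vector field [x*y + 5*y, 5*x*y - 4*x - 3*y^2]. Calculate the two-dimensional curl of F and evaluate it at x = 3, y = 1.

-7

∂F₂/∂x = 5*y - 4
∂F₁/∂y = x + 5
Scalar curl = -x + 5*y - 9
At (3, 1): -7.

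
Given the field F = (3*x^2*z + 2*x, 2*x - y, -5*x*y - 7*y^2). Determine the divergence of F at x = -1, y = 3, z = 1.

-5

∂F₁/∂x = 6*x*z + 2
∂F₂/∂y = -1
∂F₃/∂z = 0
∇·F = 6*x*z + 1
At (-1, 3, 1): -5.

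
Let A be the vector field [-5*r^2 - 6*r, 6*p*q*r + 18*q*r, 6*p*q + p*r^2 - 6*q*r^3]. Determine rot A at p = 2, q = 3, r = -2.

(-30, -8, -36)

(∇×A)₁ = ∂A₃/∂q − ∂A₂/∂r = -6*p*q + 6*p - 18*q - 6*r^3
(∇×A)₂ = ∂A₁/∂r − ∂A₃/∂p = -6*q - r^2 - 10*r - 6
(∇×A)₃ = ∂A₂/∂p − ∂A₁/∂q = 6*q*r
∇×A = (-6*p*q + 6*p - 18*q - 6*r^3, -6*q - r^2 - 10*r - 6, 6*q*r)
At (2, 3, -2): (-30, -8, -36).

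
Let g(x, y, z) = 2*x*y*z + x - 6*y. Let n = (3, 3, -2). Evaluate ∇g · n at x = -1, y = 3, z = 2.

21

∂g/∂x = 2*y*z + 1
∂g/∂y = 2*x*z - 6
∂g/∂z = 2*x*y
∇g at (-1, 3, 2) = (13, -10, -6)
∇g · n = (13)(3) + (-10)(3) + (-6)(-2) = 21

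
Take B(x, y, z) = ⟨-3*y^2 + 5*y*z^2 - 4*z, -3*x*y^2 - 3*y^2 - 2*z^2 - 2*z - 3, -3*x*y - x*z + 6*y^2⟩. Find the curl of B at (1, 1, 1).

(15, 10, -2)

(∇×B)₁ = ∂B₃/∂y − ∂B₂/∂z = -3*x + 12*y + 4*z + 2
(∇×B)₂ = ∂B₁/∂z − ∂B₃/∂x = 10*y*z + 3*y + z - 4
(∇×B)₃ = ∂B₂/∂x − ∂B₁/∂y = -3*y^2 + 6*y - 5*z^2
∇×B = (-3*x + 12*y + 4*z + 2, 10*y*z + 3*y + z - 4, -3*y^2 + 6*y - 5*z^2)
At (1, 1, 1): (15, 10, -2).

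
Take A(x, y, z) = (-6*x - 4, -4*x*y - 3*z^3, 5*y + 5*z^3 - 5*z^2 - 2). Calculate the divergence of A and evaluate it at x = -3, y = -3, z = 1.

11

∂A₁/∂x = -6
∂A₂/∂y = -4*x
∂A₃/∂z = 15*z^2 - 10*z
∇·A = -4*x + 15*z^2 - 10*z - 6
At (-3, -3, 1): 11.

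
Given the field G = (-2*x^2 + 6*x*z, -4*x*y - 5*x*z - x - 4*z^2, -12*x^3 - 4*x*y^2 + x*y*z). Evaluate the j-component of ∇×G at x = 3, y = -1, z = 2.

(∇×G)_2 = ∂G₁/∂z − ∂G₃/∂x
= 6*x − (-36*x^2 - 4*y^2 + y*z)
= 36*x^2 + 6*x + 4*y^2 - y*z
At (3, -1, 2): 348.

348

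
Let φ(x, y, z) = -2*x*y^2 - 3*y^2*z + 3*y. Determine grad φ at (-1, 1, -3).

(-2, 25, -3)

∂φ/∂x = -2*y^2
∂φ/∂y = -4*x*y - 6*y*z + 3
∂φ/∂z = -3*y^2
∇φ = (-2*y^2, -4*x*y - 6*y*z + 3, -3*y^2)
At (-1, 1, -3): (-2, 25, -3).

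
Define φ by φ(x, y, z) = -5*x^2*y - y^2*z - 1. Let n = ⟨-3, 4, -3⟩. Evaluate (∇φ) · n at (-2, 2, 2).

-220

∂φ/∂x = -10*x*y
∂φ/∂y = -5*x^2 - 2*y*z
∂φ/∂z = -y^2
∇φ at (-2, 2, 2) = (40, -28, -4)
∇φ · n = (40)(-3) + (-28)(4) + (-4)(-3) = -220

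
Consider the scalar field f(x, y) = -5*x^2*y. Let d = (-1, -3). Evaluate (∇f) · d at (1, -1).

∂f/∂x = -10*x*y
∂f/∂y = -5*x^2
∇f at (1, -1) = (10, -5)
∇f · d = (10)(-1) + (-5)(-3) = 5

5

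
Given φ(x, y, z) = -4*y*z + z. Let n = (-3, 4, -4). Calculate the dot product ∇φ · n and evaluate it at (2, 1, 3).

-36

∂φ/∂x = 0
∂φ/∂y = -4*z
∂φ/∂z = -4*y + 1
∇φ at (2, 1, 3) = (0, -12, -3)
∇φ · n = (0)(-3) + (-12)(4) + (-3)(-4) = -36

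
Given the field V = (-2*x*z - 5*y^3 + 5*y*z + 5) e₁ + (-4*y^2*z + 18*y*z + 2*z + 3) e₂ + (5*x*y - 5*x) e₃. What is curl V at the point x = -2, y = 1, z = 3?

(-26, 9, 0)

(∇×V)₁ = ∂V₃/∂y − ∂V₂/∂z = 5*x + 4*y^2 - 18*y - 2
(∇×V)₂ = ∂V₁/∂z − ∂V₃/∂x = -2*x + 5
(∇×V)₃ = ∂V₂/∂x − ∂V₁/∂y = 15*y^2 - 5*z
∇×V = (5*x + 4*y^2 - 18*y - 2, -2*x + 5, 15*y^2 - 5*z)
At (-2, 1, 3): (-26, 9, 0).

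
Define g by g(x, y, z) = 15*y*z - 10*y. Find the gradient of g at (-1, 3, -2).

(0, -40, 45)

∂g/∂x = 0
∂g/∂y = 15*z - 10
∂g/∂z = 15*y
∇g = (0, 15*z - 10, 15*y)
At (-1, 3, -2): (0, -40, 45).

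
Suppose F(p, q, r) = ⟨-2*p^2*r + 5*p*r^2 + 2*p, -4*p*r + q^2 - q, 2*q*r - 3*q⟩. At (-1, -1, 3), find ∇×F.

(-1, -32, -12)

(∇×F)₁ = ∂F₃/∂q − ∂F₂/∂r = 4*p + 2*r - 3
(∇×F)₂ = ∂F₁/∂r − ∂F₃/∂p = -2*p^2 + 10*p*r
(∇×F)₃ = ∂F₂/∂p − ∂F₁/∂q = -4*r
∇×F = (4*p + 2*r - 3, -2*p^2 + 10*p*r, -4*r)
At (-1, -1, 3): (-1, -32, -12).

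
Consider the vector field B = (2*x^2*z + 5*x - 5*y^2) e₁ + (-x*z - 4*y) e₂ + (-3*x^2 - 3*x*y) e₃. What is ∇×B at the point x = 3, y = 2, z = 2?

(-6, 42, 18)

(∇×B)₁ = ∂B₃/∂y − ∂B₂/∂z = -2*x
(∇×B)₂ = ∂B₁/∂z − ∂B₃/∂x = 2*x^2 + 6*x + 3*y
(∇×B)₃ = ∂B₂/∂x − ∂B₁/∂y = 10*y - z
∇×B = (-2*x, 2*x^2 + 6*x + 3*y, 10*y - z)
At (3, 2, 2): (-6, 42, 18).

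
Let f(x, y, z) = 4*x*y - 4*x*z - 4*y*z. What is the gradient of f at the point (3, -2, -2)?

(0, 20, -4)

∂f/∂x = 4*y - 4*z
∂f/∂y = 4*x - 4*z
∂f/∂z = -4*x - 4*y
∇f = (4*y - 4*z, 4*x - 4*z, -4*x - 4*y)
At (3, -2, -2): (0, 20, -4).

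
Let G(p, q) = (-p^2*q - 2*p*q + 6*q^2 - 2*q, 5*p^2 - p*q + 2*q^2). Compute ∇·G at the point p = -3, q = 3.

∂G₁/∂p = -2*p*q - 2*q
∂G₂/∂q = -p + 4*q
∇·G = -2*p*q - p + 2*q
At (-3, 3): 27.

27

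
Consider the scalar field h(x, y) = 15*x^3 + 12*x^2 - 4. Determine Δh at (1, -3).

∂²h/∂x² = 6*(15*x + 4)
∂²h/∂y² = 0
∇²h = 90*x + 24
At (1, -3): 114.

114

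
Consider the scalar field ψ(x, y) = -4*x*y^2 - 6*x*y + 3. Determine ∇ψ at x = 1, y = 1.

(-10, -14)

∂ψ/∂x = -4*y^2 - 6*y
∂ψ/∂y = -8*x*y - 6*x
∇ψ = (-4*y^2 - 6*y, -8*x*y - 6*x)
At (1, 1): (-10, -14).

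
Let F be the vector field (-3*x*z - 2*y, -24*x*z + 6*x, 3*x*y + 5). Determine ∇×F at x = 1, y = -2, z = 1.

(∇×F)₁ = ∂F₃/∂y − ∂F₂/∂z = 27*x
(∇×F)₂ = ∂F₁/∂z − ∂F₃/∂x = -3*x - 3*y
(∇×F)₃ = ∂F₂/∂x − ∂F₁/∂y = -24*z + 8
∇×F = (27*x, -3*x - 3*y, -24*z + 8)
At (1, -2, 1): (27, 3, -16).

(27, 3, -16)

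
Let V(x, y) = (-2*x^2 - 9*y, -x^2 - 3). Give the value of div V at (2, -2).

-8

∂V₁/∂x = -4*x
∂V₂/∂y = 0
∇·V = -4*x
At (2, -2): -8.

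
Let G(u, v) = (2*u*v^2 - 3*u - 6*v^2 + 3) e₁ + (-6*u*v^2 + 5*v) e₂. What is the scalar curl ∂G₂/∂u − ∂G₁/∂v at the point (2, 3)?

∂G₂/∂u = -6*v^2
∂G₁/∂v = 4*u*v - 12*v
Scalar curl = -4*u*v - 6*v^2 + 12*v
At (2, 3): -42.

-42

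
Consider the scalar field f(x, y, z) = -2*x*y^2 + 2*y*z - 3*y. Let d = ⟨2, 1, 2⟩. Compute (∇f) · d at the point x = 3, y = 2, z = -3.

∂f/∂x = -2*y^2
∂f/∂y = -4*x*y + 2*z - 3
∂f/∂z = 2*y
∇f at (3, 2, -3) = (-8, -33, 4)
∇f · d = (-8)(2) + (-33)(1) + (4)(2) = -41

-41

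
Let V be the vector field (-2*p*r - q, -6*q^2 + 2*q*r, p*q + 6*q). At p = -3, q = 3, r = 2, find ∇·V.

∂V₁/∂p = -2*r
∂V₂/∂q = -12*q + 2*r
∂V₃/∂r = 0
∇·V = -12*q
At (-3, 3, 2): -36.

-36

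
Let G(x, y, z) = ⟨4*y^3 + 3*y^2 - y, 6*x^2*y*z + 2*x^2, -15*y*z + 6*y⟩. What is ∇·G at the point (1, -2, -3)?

12

∂G₁/∂x = 0
∂G₂/∂y = 6*x^2*z
∂G₃/∂z = -15*y
∇·G = 6*x^2*z - 15*y
At (1, -2, -3): 12.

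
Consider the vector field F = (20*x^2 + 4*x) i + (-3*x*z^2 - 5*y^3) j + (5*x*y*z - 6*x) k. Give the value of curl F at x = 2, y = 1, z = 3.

(66, -9, -27)

(∇×F)₁ = ∂F₃/∂y − ∂F₂/∂z = 11*x*z
(∇×F)₂ = ∂F₁/∂z − ∂F₃/∂x = -5*y*z + 6
(∇×F)₃ = ∂F₂/∂x − ∂F₁/∂y = -3*z^2
∇×F = (11*x*z, -5*y*z + 6, -3*z^2)
At (2, 1, 3): (66, -9, -27).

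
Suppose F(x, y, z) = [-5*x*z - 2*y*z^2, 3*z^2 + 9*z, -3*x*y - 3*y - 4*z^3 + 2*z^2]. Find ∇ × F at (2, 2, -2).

(∇×F)₁ = ∂F₃/∂y − ∂F₂/∂z = -3*x - 6*z - 12
(∇×F)₂ = ∂F₁/∂z − ∂F₃/∂x = -5*x - 4*y*z + 3*y
(∇×F)₃ = ∂F₂/∂x − ∂F₁/∂y = 2*z^2
∇×F = (-3*x - 6*z - 12, -5*x - 4*y*z + 3*y, 2*z^2)
At (2, 2, -2): (-6, 12, 8).

(-6, 12, 8)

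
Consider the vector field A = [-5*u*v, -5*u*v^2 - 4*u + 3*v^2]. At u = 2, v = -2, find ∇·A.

∂A₁/∂u = -5*v
∂A₂/∂v = -10*u*v + 6*v
∇·A = -10*u*v + v
At (2, -2): 38.

38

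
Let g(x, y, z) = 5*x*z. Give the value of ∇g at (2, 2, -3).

∂g/∂x = 5*z
∂g/∂y = 0
∂g/∂z = 5*x
∇g = (5*z, 0, 5*x)
At (2, 2, -3): (-15, 0, 10).

(-15, 0, 10)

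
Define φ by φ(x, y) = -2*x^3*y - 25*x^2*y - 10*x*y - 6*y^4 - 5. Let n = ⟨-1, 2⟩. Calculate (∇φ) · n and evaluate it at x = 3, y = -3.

36

∂φ/∂x = -6*x^2*y - 50*x*y - 10*y
∂φ/∂y = -2*x^3 - 25*x^2 - 10*x - 24*y^3
∇φ at (3, -3) = (642, 339)
∇φ · n = (642)(-1) + (339)(2) = 36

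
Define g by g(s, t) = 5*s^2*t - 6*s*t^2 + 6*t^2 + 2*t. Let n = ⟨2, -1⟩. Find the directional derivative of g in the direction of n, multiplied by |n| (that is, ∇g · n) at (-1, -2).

33

∂g/∂s = 10*s*t - 6*t^2
∂g/∂t = 5*s^2 - 12*s*t + 12*t + 2
∇g at (-1, -2) = (-4, -41)
∇g · n = (-4)(2) + (-41)(-1) = 33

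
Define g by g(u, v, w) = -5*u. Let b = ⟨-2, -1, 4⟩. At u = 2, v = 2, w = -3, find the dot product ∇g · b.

10

∂g/∂u = -5
∂g/∂v = 0
∂g/∂w = 0
∇g at (2, 2, -3) = (-5, 0, 0)
∇g · b = (-5)(-2) + (0)(-1) + (0)(4) = 10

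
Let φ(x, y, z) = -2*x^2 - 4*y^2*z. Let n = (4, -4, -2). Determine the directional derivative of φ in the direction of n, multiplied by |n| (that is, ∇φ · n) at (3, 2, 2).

112

∂φ/∂x = -4*x
∂φ/∂y = -8*y*z
∂φ/∂z = -4*y^2
∇φ at (3, 2, 2) = (-12, -32, -16)
∇φ · n = (-12)(4) + (-32)(-4) + (-16)(-2) = 112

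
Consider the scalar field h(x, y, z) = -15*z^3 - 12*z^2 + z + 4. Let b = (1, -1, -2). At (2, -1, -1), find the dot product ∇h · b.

∂h/∂x = 0
∂h/∂y = 0
∂h/∂z = -45*z^2 - 24*z + 1
∇h at (2, -1, -1) = (0, 0, -20)
∇h · b = (0)(1) + (0)(-1) + (-20)(-2) = 40

40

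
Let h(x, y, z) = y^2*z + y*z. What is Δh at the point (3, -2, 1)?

∂²h/∂x² = 0
∂²h/∂y² = 2*z
∂²h/∂z² = 0
∇²h = 2*z
At (3, -2, 1): 2.

2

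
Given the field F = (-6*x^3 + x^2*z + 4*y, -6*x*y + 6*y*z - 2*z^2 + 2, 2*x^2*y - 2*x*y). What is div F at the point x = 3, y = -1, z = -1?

-192

∂F₁/∂x = -18*x^2 + 2*x*z
∂F₂/∂y = -6*x + 6*z
∂F₃/∂z = 0
∇·F = -18*x^2 + 2*x*z - 6*x + 6*z
At (3, -1, -1): -192.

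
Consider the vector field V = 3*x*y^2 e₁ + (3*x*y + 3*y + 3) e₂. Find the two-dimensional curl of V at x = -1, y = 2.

∂V₂/∂x = 3*y
∂V₁/∂y = 6*x*y
Scalar curl = -6*x*y + 3*y
At (-1, 2): 18.

18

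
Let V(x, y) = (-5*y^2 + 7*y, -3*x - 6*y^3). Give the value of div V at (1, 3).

∂V₁/∂x = 0
∂V₂/∂y = -18*y^2
∇·V = -18*y^2
At (1, 3): -162.

-162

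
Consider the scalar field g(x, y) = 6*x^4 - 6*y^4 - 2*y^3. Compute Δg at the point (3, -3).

36

∂²g/∂x² = 72*x^2
∂²g/∂y² = -12*y*(6*y + 1)
∇²g = 72*x^2 - 72*y^2 - 12*y
At (3, -3): 36.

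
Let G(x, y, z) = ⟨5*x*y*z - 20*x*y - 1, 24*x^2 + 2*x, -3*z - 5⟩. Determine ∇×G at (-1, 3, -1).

(0, -15, -71)

(∇×G)₁ = ∂G₃/∂y − ∂G₂/∂z = 0
(∇×G)₂ = ∂G₁/∂z − ∂G₃/∂x = 5*x*y
(∇×G)₃ = ∂G₂/∂x − ∂G₁/∂y = -5*x*z + 68*x + 2
∇×G = (0, 5*x*y, -5*x*z + 68*x + 2)
At (-1, 3, -1): (0, -15, -71).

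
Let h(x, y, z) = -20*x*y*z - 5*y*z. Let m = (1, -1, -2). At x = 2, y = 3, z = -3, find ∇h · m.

315

∂h/∂x = -20*y*z
∂h/∂y = -20*x*z - 5*z
∂h/∂z = -20*x*y - 5*y
∇h at (2, 3, -3) = (180, 135, -135)
∇h · m = (180)(1) + (135)(-1) + (-135)(-2) = 315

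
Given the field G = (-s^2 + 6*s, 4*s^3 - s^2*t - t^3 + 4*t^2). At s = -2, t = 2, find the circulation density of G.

∂G₂/∂s = 12*s^2 - 2*s*t
∂G₁/∂t = 0
Scalar curl = 12*s^2 - 2*s*t
At (-2, 2): 56.

56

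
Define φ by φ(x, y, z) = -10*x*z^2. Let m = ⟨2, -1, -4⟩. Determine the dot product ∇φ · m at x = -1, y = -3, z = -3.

∂φ/∂x = -10*z^2
∂φ/∂y = 0
∂φ/∂z = -20*x*z
∇φ at (-1, -3, -3) = (-90, 0, -60)
∇φ · m = (-90)(2) + (0)(-1) + (-60)(-4) = 60

60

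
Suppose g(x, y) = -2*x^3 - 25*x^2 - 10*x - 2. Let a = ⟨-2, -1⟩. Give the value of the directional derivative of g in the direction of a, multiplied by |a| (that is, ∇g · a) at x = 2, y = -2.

∂g/∂x = -6*x^2 - 50*x - 10
∂g/∂y = 0
∇g at (2, -2) = (-134, 0)
∇g · a = (-134)(-2) + (0)(-1) = 268

268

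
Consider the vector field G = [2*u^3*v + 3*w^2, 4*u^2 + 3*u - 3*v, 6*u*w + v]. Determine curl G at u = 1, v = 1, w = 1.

(∇×G)₁ = ∂G₃/∂v − ∂G₂/∂w = 1
(∇×G)₂ = ∂G₁/∂w − ∂G₃/∂u = 0
(∇×G)₃ = ∂G₂/∂u − ∂G₁/∂v = -2*u^3 + 8*u + 3
∇×G = (1, 0, -2*u^3 + 8*u + 3)
At (1, 1, 1): (1, 0, 9).

(1, 0, 9)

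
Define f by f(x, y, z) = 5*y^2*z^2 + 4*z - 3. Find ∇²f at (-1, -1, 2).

50

∂²f/∂x² = 0
∂²f/∂y² = 10*z^2
∂²f/∂z² = 10*y^2
∇²f = 10*y^2 + 10*z^2
At (-1, -1, 2): 50.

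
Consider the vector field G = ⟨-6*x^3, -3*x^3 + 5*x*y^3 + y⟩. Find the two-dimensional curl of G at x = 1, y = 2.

31

∂G₂/∂x = -9*x^2 + 5*y^3
∂G₁/∂y = 0
Scalar curl = -9*x^2 + 5*y^3
At (1, 2): 31.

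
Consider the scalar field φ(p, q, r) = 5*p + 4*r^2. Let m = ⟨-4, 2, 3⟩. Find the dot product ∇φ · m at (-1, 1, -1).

-44

∂φ/∂p = 5
∂φ/∂q = 0
∂φ/∂r = 8*r
∇φ at (-1, 1, -1) = (5, 0, -8)
∇φ · m = (5)(-4) + (0)(2) + (-8)(3) = -44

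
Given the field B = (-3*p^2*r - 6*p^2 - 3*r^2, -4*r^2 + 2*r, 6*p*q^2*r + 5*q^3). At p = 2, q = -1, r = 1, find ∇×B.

(-3, -24, 0)

(∇×B)₁ = ∂B₃/∂q − ∂B₂/∂r = 12*p*q*r + 15*q^2 + 8*r - 2
(∇×B)₂ = ∂B₁/∂r − ∂B₃/∂p = -3*p^2 - 6*q^2*r - 6*r
(∇×B)₃ = ∂B₂/∂p − ∂B₁/∂q = 0
∇×B = (12*p*q*r + 15*q^2 + 8*r - 2, -3*p^2 - 6*q^2*r - 6*r, 0)
At (2, -1, 1): (-3, -24, 0).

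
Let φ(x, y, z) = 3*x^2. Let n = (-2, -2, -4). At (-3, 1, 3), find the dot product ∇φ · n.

36

∂φ/∂x = 6*x
∂φ/∂y = 0
∂φ/∂z = 0
∇φ at (-3, 1, 3) = (-18, 0, 0)
∇φ · n = (-18)(-2) + (0)(-2) + (0)(-4) = 36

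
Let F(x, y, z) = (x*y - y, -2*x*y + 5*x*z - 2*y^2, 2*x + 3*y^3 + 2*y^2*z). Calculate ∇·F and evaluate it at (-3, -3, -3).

∂F₁/∂x = y
∂F₂/∂y = -2*x - 4*y
∂F₃/∂z = 2*y^2
∇·F = -2*x + 2*y^2 - 3*y
At (-3, -3, -3): 33.

33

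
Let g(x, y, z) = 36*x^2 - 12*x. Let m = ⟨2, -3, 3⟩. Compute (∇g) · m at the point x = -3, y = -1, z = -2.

∂g/∂x = 72*x - 12
∂g/∂y = 0
∂g/∂z = 0
∇g at (-3, -1, -2) = (-228, 0, 0)
∇g · m = (-228)(2) + (0)(-3) + (0)(3) = -456

-456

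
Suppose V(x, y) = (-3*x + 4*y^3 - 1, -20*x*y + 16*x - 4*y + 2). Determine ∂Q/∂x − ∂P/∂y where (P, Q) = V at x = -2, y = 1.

∂V₂/∂x = -20*y + 16
∂V₁/∂y = 12*y^2
Scalar curl = -12*y^2 - 20*y + 16
At (-2, 1): -16.

-16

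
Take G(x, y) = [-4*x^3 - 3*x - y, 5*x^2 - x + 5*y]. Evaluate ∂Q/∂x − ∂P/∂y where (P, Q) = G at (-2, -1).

-20

∂G₂/∂x = 10*x - 1
∂G₁/∂y = -1
Scalar curl = 10*x
At (-2, -1): -20.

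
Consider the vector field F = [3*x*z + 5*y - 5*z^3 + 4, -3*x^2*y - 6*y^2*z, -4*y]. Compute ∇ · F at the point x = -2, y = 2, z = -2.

30

∂F₁/∂x = 3*z
∂F₂/∂y = -3*x^2 - 12*y*z
∂F₃/∂z = 0
∇·F = -3*x^2 - 12*y*z + 3*z
At (-2, 2, -2): 30.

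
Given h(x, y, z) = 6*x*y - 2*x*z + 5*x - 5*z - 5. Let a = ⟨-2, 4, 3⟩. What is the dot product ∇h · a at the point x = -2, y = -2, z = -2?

∂h/∂x = 6*y - 2*z + 5
∂h/∂y = 6*x
∂h/∂z = -2*x - 5
∇h at (-2, -2, -2) = (-3, -12, -1)
∇h · a = (-3)(-2) + (-12)(4) + (-1)(3) = -45

-45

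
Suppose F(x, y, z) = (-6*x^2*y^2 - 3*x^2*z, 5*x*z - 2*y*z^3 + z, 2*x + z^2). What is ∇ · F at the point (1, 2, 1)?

-54

∂F₁/∂x = -12*x*y^2 - 6*x*z
∂F₂/∂y = -2*z^3
∂F₃/∂z = 2*z
∇·F = -12*x*y^2 - 6*x*z - 2*z^3 + 2*z
At (1, 2, 1): -54.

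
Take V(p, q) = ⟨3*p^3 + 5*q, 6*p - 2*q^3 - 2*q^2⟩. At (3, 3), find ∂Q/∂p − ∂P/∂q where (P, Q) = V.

1

∂V₂/∂p = 6
∂V₁/∂q = 5
Scalar curl = 1
At (3, 3): 1.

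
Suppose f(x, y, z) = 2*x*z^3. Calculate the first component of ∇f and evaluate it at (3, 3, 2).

(∇f)_1 = ∂f/∂x = 2*z^3
At (3, 3, 2): 16.

16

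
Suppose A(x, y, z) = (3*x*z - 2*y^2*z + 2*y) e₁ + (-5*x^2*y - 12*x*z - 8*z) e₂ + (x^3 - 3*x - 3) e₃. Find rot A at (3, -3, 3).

(44, -33, 16)

(∇×A)₁ = ∂A₃/∂y − ∂A₂/∂z = 12*x + 8
(∇×A)₂ = ∂A₁/∂z − ∂A₃/∂x = -3*x^2 + 3*x - 2*y^2 + 3
(∇×A)₃ = ∂A₂/∂x − ∂A₁/∂y = -10*x*y + 4*y*z - 12*z - 2
∇×A = (12*x + 8, -3*x^2 + 3*x - 2*y^2 + 3, -10*x*y + 4*y*z - 12*z - 2)
At (3, -3, 3): (44, -33, 16).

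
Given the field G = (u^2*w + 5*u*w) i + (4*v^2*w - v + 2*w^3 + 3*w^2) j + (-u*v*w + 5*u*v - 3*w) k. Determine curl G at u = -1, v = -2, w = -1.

(-22, 8, 0)

(∇×G)₁ = ∂G₃/∂v − ∂G₂/∂w = -u*w + 5*u - 4*v^2 - 6*w^2 - 6*w
(∇×G)₂ = ∂G₁/∂w − ∂G₃/∂u = u^2 + 5*u + v*w - 5*v
(∇×G)₃ = ∂G₂/∂u − ∂G₁/∂v = 0
∇×G = (-u*w + 5*u - 4*v^2 - 6*w^2 - 6*w, u^2 + 5*u + v*w - 5*v, 0)
At (-1, -2, -1): (-22, 8, 0).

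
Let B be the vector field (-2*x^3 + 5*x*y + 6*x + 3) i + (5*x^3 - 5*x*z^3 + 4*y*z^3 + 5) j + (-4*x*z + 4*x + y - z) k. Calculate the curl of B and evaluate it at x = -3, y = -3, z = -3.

(∇×B)₁ = ∂B₃/∂y − ∂B₂/∂z = 15*x*z^2 - 12*y*z^2 + 1
(∇×B)₂ = ∂B₁/∂z − ∂B₃/∂x = 4*z - 4
(∇×B)₃ = ∂B₂/∂x − ∂B₁/∂y = 15*x^2 - 5*x - 5*z^3
∇×B = (15*x*z^2 - 12*y*z^2 + 1, 4*z - 4, 15*x^2 - 5*x - 5*z^3)
At (-3, -3, -3): (-80, -16, 285).

(-80, -16, 285)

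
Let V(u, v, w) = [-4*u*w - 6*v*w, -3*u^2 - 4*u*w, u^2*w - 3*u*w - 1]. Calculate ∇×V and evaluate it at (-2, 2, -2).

(-8, -18, 8)

(∇×V)₁ = ∂V₃/∂v − ∂V₂/∂w = 4*u
(∇×V)₂ = ∂V₁/∂w − ∂V₃/∂u = -2*u*w - 4*u - 6*v + 3*w
(∇×V)₃ = ∂V₂/∂u − ∂V₁/∂v = -6*u + 2*w
∇×V = (4*u, -2*u*w - 4*u - 6*v + 3*w, -6*u + 2*w)
At (-2, 2, -2): (-8, -18, 8).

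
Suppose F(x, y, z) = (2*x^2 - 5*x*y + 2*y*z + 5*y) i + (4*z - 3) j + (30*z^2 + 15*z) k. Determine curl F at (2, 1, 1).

(-4, 2, 3)

(∇×F)₁ = ∂F₃/∂y − ∂F₂/∂z = -4
(∇×F)₂ = ∂F₁/∂z − ∂F₃/∂x = 2*y
(∇×F)₃ = ∂F₂/∂x − ∂F₁/∂y = 5*x - 2*z - 5
∇×F = (-4, 2*y, 5*x - 2*z - 5)
At (2, 1, 1): (-4, 2, 3).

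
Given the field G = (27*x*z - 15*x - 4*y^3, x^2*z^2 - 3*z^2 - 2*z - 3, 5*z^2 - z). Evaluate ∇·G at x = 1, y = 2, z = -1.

-53

∂G₁/∂x = 27*z - 15
∂G₂/∂y = 0
∂G₃/∂z = 10*z - 1
∇·G = 37*z - 16
At (1, 2, -1): -53.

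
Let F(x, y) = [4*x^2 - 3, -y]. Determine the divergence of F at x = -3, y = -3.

∂F₁/∂x = 8*x
∂F₂/∂y = -1
∇·F = 8*x - 1
At (-3, -3): -25.

-25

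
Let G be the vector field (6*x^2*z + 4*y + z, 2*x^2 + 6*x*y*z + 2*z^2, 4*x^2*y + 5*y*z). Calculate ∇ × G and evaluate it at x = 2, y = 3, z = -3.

(∇×G)₁ = ∂G₃/∂y − ∂G₂/∂z = 4*x^2 - 6*x*y + z
(∇×G)₂ = ∂G₁/∂z − ∂G₃/∂x = 6*x^2 - 8*x*y + 1
(∇×G)₃ = ∂G₂/∂x − ∂G₁/∂y = 4*x + 6*y*z - 4
∇×G = (4*x^2 - 6*x*y + z, 6*x^2 - 8*x*y + 1, 4*x + 6*y*z - 4)
At (2, 3, -3): (-23, -23, -50).

(-23, -23, -50)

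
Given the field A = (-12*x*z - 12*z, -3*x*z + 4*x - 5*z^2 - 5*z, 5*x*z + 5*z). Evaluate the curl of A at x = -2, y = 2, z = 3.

(∇×A)₁ = ∂A₃/∂y − ∂A₂/∂z = 3*x + 10*z + 5
(∇×A)₂ = ∂A₁/∂z − ∂A₃/∂x = -12*x - 5*z - 12
(∇×A)₃ = ∂A₂/∂x − ∂A₁/∂y = -3*z + 4
∇×A = (3*x + 10*z + 5, -12*x - 5*z - 12, -3*z + 4)
At (-2, 2, 3): (29, -3, -5).

(29, -3, -5)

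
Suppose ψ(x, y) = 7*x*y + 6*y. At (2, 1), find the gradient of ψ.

∂ψ/∂x = 7*y
∂ψ/∂y = 7*x + 6
∇ψ = (7*y, 7*x + 6)
At (2, 1): (7, 20).

(7, 20)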